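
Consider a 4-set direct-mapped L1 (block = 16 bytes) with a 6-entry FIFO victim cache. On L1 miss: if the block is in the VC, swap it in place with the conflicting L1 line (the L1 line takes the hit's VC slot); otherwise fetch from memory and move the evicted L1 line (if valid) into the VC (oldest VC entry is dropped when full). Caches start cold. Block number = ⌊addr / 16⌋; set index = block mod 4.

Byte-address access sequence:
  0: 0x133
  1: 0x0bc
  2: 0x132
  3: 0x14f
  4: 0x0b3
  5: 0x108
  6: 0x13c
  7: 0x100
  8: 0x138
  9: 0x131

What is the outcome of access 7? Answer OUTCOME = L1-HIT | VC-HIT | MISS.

OUTCOME = L1-HIT

  [0] addr=0x133 blk=19 s=3: MISS | VC []
  [1] addr=0xbc blk=11 s=3: MISS | VC [19]
  [2] addr=0x132 blk=19 s=3: VC-HIT | VC [11]
  [3] addr=0x14f blk=20 s=0: MISS | VC [11]
  [4] addr=0xb3 blk=11 s=3: VC-HIT | VC [19]
  [5] addr=0x108 blk=16 s=0: MISS | VC [19, 20]
  [6] addr=0x13c blk=19 s=3: VC-HIT | VC [11, 20]
  [7] addr=0x100 blk=16 s=0: L1-HIT | VC [11, 20]
  [8] addr=0x138 blk=19 s=3: L1-HIT | VC [11, 20]
  [9] addr=0x131 blk=19 s=3: L1-HIT | VC [11, 20]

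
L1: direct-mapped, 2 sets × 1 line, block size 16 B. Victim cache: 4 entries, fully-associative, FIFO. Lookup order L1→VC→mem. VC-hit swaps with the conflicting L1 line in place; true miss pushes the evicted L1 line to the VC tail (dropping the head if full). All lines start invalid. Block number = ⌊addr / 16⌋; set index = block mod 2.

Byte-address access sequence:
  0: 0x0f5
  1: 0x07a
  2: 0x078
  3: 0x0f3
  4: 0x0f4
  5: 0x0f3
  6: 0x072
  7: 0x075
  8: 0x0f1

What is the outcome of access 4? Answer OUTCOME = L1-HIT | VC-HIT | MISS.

#0 0xf5→b15/s1 MISS; vc=[]
#1 0x7a→b7/s1 MISS; vc=[15]
#2 0x78→b7/s1 L1-HIT; vc=[15]
#3 0xf3→b15/s1 VC-HIT; vc=[7]
#4 0xf4→b15/s1 L1-HIT; vc=[7]
#5 0xf3→b15/s1 L1-HIT; vc=[7]
#6 0x72→b7/s1 VC-HIT; vc=[15]
#7 0x75→b7/s1 L1-HIT; vc=[15]
#8 0xf1→b15/s1 VC-HIT; vc=[7]

OUTCOME = L1-HIT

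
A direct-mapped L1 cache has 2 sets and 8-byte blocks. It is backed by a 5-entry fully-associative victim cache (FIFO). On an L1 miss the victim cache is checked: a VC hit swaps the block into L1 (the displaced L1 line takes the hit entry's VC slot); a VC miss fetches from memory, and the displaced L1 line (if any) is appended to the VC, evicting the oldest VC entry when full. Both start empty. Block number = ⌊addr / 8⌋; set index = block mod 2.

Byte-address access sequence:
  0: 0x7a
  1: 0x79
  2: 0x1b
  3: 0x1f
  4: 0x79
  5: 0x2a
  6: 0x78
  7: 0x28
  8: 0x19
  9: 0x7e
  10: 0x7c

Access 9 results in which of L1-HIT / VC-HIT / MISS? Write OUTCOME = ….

  [0] addr=0x7a blk=15 s=1: MISS | VC []
  [1] addr=0x79 blk=15 s=1: L1-HIT | VC []
  [2] addr=0x1b blk=3 s=1: MISS | VC [15]
  [3] addr=0x1f blk=3 s=1: L1-HIT | VC [15]
  [4] addr=0x79 blk=15 s=1: VC-HIT | VC [3]
  [5] addr=0x2a blk=5 s=1: MISS | VC [3, 15]
  [6] addr=0x78 blk=15 s=1: VC-HIT | VC [3, 5]
  [7] addr=0x28 blk=5 s=1: VC-HIT | VC [3, 15]
  [8] addr=0x19 blk=3 s=1: VC-HIT | VC [5, 15]
  [9] addr=0x7e blk=15 s=1: VC-HIT | VC [5, 3]
  [10] addr=0x7c blk=15 s=1: L1-HIT | VC [5, 3]

OUTCOME = VC-HIT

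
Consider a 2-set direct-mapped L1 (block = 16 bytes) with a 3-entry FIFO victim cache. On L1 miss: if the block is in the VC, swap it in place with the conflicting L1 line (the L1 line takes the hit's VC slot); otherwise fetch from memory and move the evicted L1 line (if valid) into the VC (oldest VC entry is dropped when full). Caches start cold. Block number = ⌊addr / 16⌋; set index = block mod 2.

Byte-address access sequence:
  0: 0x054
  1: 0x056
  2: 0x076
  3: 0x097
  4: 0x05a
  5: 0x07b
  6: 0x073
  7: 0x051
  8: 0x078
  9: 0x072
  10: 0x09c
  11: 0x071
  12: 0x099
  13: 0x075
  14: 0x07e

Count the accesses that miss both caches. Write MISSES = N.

#0 0x54→b5/s1 MISS; vc=[]
#1 0x56→b5/s1 L1-HIT; vc=[]
#2 0x76→b7/s1 MISS; vc=[5]
#3 0x97→b9/s1 MISS; vc=[5,7]
#4 0x5a→b5/s1 VC-HIT; vc=[9,7]
#5 0x7b→b7/s1 VC-HIT; vc=[9,5]
#6 0x73→b7/s1 L1-HIT; vc=[9,5]
#7 0x51→b5/s1 VC-HIT; vc=[9,7]
#8 0x78→b7/s1 VC-HIT; vc=[9,5]
#9 0x72→b7/s1 L1-HIT; vc=[9,5]
#10 0x9c→b9/s1 VC-HIT; vc=[7,5]
#11 0x71→b7/s1 VC-HIT; vc=[9,5]
#12 0x99→b9/s1 VC-HIT; vc=[7,5]
#13 0x75→b7/s1 VC-HIT; vc=[9,5]
#14 0x7e→b7/s1 L1-HIT; vc=[9,5]

MISSES = 3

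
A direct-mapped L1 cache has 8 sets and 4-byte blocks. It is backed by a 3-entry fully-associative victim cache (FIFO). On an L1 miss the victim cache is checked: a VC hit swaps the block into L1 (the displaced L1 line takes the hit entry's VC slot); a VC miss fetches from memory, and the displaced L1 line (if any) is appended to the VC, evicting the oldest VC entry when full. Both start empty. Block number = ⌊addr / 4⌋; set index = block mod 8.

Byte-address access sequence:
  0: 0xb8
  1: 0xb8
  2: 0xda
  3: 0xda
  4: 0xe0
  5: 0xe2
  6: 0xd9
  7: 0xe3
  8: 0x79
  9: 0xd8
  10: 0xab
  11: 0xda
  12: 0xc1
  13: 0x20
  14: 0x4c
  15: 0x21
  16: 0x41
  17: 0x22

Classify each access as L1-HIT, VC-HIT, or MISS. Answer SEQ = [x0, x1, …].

SEQ = [MISS, L1-HIT, MISS, L1-HIT, MISS, L1-HIT, L1-HIT, L1-HIT, MISS, VC-HIT, MISS, L1-HIT, MISS, MISS, MISS, L1-HIT, MISS, VC-HIT]

  [0] addr=0xb8 blk=46 s=6: MISS | VC []
  [1] addr=0xb8 blk=46 s=6: L1-HIT | VC []
  [2] addr=0xda blk=54 s=6: MISS | VC [46]
  [3] addr=0xda blk=54 s=6: L1-HIT | VC [46]
  [4] addr=0xe0 blk=56 s=0: MISS | VC [46]
  [5] addr=0xe2 blk=56 s=0: L1-HIT | VC [46]
  [6] addr=0xd9 blk=54 s=6: L1-HIT | VC [46]
  [7] addr=0xe3 blk=56 s=0: L1-HIT | VC [46]
  [8] addr=0x79 blk=30 s=6: MISS | VC [46, 54]
  [9] addr=0xd8 blk=54 s=6: VC-HIT | VC [46, 30]
  [10] addr=0xab blk=42 s=2: MISS | VC [46, 30]
  [11] addr=0xda blk=54 s=6: L1-HIT | VC [46, 30]
  [12] addr=0xc1 blk=48 s=0: MISS | VC [46, 30, 56]
  [13] addr=0x20 blk=8 s=0: MISS | VC [30, 56, 48]
  [14] addr=0x4c blk=19 s=3: MISS | VC [30, 56, 48]
  [15] addr=0x21 blk=8 s=0: L1-HIT | VC [30, 56, 48]
  [16] addr=0x41 blk=16 s=0: MISS | VC [56, 48, 8]
  [17] addr=0x22 blk=8 s=0: VC-HIT | VC [56, 48, 16]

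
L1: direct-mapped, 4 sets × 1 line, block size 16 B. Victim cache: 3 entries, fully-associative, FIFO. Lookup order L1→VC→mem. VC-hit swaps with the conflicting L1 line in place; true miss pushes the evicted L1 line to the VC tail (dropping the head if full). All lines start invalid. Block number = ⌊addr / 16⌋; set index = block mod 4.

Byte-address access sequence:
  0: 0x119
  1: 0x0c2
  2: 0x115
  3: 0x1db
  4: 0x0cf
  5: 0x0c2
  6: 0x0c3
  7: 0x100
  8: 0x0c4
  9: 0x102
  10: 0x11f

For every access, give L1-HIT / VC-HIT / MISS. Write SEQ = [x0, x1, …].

#0 0x119→b17/s1 MISS; vc=[]
#1 0xc2→b12/s0 MISS; vc=[]
#2 0x115→b17/s1 L1-HIT; vc=[]
#3 0x1db→b29/s1 MISS; vc=[17]
#4 0xcf→b12/s0 L1-HIT; vc=[17]
#5 0xc2→b12/s0 L1-HIT; vc=[17]
#6 0xc3→b12/s0 L1-HIT; vc=[17]
#7 0x100→b16/s0 MISS; vc=[17,12]
#8 0xc4→b12/s0 VC-HIT; vc=[17,16]
#9 0x102→b16/s0 VC-HIT; vc=[17,12]
#10 0x11f→b17/s1 VC-HIT; vc=[29,12]

SEQ = [MISS, MISS, L1-HIT, MISS, L1-HIT, L1-HIT, L1-HIT, MISS, VC-HIT, VC-HIT, VC-HIT]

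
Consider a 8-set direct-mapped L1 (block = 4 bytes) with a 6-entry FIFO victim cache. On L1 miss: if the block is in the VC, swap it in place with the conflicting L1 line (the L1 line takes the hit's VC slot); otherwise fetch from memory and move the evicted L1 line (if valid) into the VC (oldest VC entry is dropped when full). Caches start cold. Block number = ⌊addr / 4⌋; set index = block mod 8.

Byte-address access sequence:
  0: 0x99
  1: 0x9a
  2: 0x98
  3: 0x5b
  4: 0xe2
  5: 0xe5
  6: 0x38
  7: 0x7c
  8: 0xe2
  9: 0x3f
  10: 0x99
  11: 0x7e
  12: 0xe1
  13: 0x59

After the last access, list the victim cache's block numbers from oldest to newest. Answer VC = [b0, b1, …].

#0 0x99→b38/s6 MISS; vc=[]
#1 0x9a→b38/s6 L1-HIT; vc=[]
#2 0x98→b38/s6 L1-HIT; vc=[]
#3 0x5b→b22/s6 MISS; vc=[38]
#4 0xe2→b56/s0 MISS; vc=[38]
#5 0xe5→b57/s1 MISS; vc=[38]
#6 0x38→b14/s6 MISS; vc=[38,22]
#7 0x7c→b31/s7 MISS; vc=[38,22]
#8 0xe2→b56/s0 L1-HIT; vc=[38,22]
#9 0x3f→b15/s7 MISS; vc=[38,22,31]
#10 0x99→b38/s6 VC-HIT; vc=[14,22,31]
#11 0x7e→b31/s7 VC-HIT; vc=[14,22,15]
#12 0xe1→b56/s0 L1-HIT; vc=[14,22,15]
#13 0x59→b22/s6 VC-HIT; vc=[14,38,15]

VC = [14, 38, 15]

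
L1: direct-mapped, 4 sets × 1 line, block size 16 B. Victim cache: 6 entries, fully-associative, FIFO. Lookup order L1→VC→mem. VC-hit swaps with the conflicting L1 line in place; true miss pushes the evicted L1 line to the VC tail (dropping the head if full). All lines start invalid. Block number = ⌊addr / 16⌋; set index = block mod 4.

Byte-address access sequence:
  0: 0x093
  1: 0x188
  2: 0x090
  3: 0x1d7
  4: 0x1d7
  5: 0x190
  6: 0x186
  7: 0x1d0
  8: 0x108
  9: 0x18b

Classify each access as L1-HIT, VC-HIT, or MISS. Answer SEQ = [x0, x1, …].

  [0] addr=0x93 blk=9 s=1: MISS | VC []
  [1] addr=0x188 blk=24 s=0: MISS | VC []
  [2] addr=0x90 blk=9 s=1: L1-HIT | VC []
  [3] addr=0x1d7 blk=29 s=1: MISS | VC [9]
  [4] addr=0x1d7 blk=29 s=1: L1-HIT | VC [9]
  [5] addr=0x190 blk=25 s=1: MISS | VC [9, 29]
  [6] addr=0x186 blk=24 s=0: L1-HIT | VC [9, 29]
  [7] addr=0x1d0 blk=29 s=1: VC-HIT | VC [9, 25]
  [8] addr=0x108 blk=16 s=0: MISS | VC [9, 25, 24]
  [9] addr=0x18b blk=24 s=0: VC-HIT | VC [9, 25, 16]

SEQ = [MISS, MISS, L1-HIT, MISS, L1-HIT, MISS, L1-HIT, VC-HIT, MISS, VC-HIT]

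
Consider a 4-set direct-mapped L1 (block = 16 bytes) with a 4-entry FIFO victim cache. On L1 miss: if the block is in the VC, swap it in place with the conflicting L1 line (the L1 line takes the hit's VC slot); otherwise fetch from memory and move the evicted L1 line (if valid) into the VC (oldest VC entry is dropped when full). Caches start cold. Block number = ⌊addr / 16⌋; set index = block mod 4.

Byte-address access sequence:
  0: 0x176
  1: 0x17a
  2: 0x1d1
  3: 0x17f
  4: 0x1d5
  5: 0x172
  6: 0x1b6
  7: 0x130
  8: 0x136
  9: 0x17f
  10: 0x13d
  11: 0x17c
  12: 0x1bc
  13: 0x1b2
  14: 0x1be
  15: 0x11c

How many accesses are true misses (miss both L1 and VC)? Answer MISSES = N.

MISSES = 5

0: 0x176 (blk 23, set 3) → MISS  vc=[]
1: 0x17a (blk 23, set 3) → L1-HIT  vc=[]
2: 0x1d1 (blk 29, set 1) → MISS  vc=[]
3: 0x17f (blk 23, set 3) → L1-HIT  vc=[]
4: 0x1d5 (blk 29, set 1) → L1-HIT  vc=[]
5: 0x172 (blk 23, set 3) → L1-HIT  vc=[]
6: 0x1b6 (blk 27, set 3) → MISS  vc=[23]
7: 0x130 (blk 19, set 3) → MISS  vc=[23, 27]
8: 0x136 (blk 19, set 3) → L1-HIT  vc=[23, 27]
9: 0x17f (blk 23, set 3) → VC-HIT  vc=[19, 27]
10: 0x13d (blk 19, set 3) → VC-HIT  vc=[23, 27]
11: 0x17c (blk 23, set 3) → VC-HIT  vc=[19, 27]
12: 0x1bc (blk 27, set 3) → VC-HIT  vc=[19, 23]
13: 0x1b2 (blk 27, set 3) → L1-HIT  vc=[19, 23]
14: 0x1be (blk 27, set 3) → L1-HIT  vc=[19, 23]
15: 0x11c (blk 17, set 1) → MISS  vc=[19, 23, 29]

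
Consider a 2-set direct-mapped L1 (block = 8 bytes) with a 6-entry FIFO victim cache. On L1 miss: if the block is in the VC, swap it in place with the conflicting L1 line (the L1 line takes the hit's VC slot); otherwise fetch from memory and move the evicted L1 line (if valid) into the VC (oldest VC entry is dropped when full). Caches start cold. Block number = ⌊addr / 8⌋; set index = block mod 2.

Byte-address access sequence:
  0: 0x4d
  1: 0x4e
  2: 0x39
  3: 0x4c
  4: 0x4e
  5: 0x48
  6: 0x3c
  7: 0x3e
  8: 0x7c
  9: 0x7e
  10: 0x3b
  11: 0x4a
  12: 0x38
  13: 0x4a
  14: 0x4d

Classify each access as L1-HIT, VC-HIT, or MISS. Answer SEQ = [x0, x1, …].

#0 0x4d→b9/s1 MISS; vc=[]
#1 0x4e→b9/s1 L1-HIT; vc=[]
#2 0x39→b7/s1 MISS; vc=[9]
#3 0x4c→b9/s1 VC-HIT; vc=[7]
#4 0x4e→b9/s1 L1-HIT; vc=[7]
#5 0x48→b9/s1 L1-HIT; vc=[7]
#6 0x3c→b7/s1 VC-HIT; vc=[9]
#7 0x3e→b7/s1 L1-HIT; vc=[9]
#8 0x7c→b15/s1 MISS; vc=[9,7]
#9 0x7e→b15/s1 L1-HIT; vc=[9,7]
#10 0x3b→b7/s1 VC-HIT; vc=[9,15]
#11 0x4a→b9/s1 VC-HIT; vc=[7,15]
#12 0x38→b7/s1 VC-HIT; vc=[9,15]
#13 0x4a→b9/s1 VC-HIT; vc=[7,15]
#14 0x4d→b9/s1 L1-HIT; vc=[7,15]

SEQ = [MISS, L1-HIT, MISS, VC-HIT, L1-HIT, L1-HIT, VC-HIT, L1-HIT, MISS, L1-HIT, VC-HIT, VC-HIT, VC-HIT, VC-HIT, L1-HIT]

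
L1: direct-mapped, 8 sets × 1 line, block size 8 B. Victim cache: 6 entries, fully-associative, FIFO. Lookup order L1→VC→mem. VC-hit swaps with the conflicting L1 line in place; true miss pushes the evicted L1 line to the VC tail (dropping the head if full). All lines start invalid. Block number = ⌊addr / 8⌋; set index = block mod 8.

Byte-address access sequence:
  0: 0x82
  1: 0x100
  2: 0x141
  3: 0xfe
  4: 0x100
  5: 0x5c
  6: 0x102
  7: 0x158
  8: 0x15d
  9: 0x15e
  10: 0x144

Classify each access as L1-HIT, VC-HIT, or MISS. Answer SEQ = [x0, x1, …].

SEQ = [MISS, MISS, MISS, MISS, VC-HIT, MISS, L1-HIT, MISS, L1-HIT, L1-HIT, VC-HIT]

  [0] addr=0x82 blk=16 s=0: MISS | VC []
  [1] addr=0x100 blk=32 s=0: MISS | VC [16]
  [2] addr=0x141 blk=40 s=0: MISS | VC [16, 32]
  [3] addr=0xfe blk=31 s=7: MISS | VC [16, 32]
  [4] addr=0x100 blk=32 s=0: VC-HIT | VC [16, 40]
  [5] addr=0x5c blk=11 s=3: MISS | VC [16, 40]
  [6] addr=0x102 blk=32 s=0: L1-HIT | VC [16, 40]
  [7] addr=0x158 blk=43 s=3: MISS | VC [16, 40, 11]
  [8] addr=0x15d blk=43 s=3: L1-HIT | VC [16, 40, 11]
  [9] addr=0x15e blk=43 s=3: L1-HIT | VC [16, 40, 11]
  [10] addr=0x144 blk=40 s=0: VC-HIT | VC [16, 32, 11]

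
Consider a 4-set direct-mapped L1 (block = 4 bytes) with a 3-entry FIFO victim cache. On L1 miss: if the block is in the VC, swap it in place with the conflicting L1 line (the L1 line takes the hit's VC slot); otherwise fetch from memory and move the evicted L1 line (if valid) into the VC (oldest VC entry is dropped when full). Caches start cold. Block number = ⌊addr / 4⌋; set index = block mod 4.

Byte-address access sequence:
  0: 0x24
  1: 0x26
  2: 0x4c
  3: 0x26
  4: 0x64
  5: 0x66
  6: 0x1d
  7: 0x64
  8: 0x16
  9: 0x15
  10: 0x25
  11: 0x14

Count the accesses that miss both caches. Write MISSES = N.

MISSES = 5

  [0] addr=0x24 blk=9 s=1: MISS | VC []
  [1] addr=0x26 blk=9 s=1: L1-HIT | VC []
  [2] addr=0x4c blk=19 s=3: MISS | VC []
  [3] addr=0x26 blk=9 s=1: L1-HIT | VC []
  [4] addr=0x64 blk=25 s=1: MISS | VC [9]
  [5] addr=0x66 blk=25 s=1: L1-HIT | VC [9]
  [6] addr=0x1d blk=7 s=3: MISS | VC [9, 19]
  [7] addr=0x64 blk=25 s=1: L1-HIT | VC [9, 19]
  [8] addr=0x16 blk=5 s=1: MISS | VC [9, 19, 25]
  [9] addr=0x15 blk=5 s=1: L1-HIT | VC [9, 19, 25]
  [10] addr=0x25 blk=9 s=1: VC-HIT | VC [5, 19, 25]
  [11] addr=0x14 blk=5 s=1: VC-HIT | VC [9, 19, 25]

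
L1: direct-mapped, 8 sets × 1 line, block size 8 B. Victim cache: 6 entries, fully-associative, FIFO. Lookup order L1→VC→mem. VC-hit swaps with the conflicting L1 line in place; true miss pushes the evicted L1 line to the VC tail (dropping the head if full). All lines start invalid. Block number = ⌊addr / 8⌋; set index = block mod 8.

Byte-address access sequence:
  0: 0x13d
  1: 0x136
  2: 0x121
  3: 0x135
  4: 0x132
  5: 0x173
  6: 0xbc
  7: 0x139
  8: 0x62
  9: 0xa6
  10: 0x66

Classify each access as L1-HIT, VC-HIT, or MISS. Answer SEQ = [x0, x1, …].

#0 0x13d→b39/s7 MISS; vc=[]
#1 0x136→b38/s6 MISS; vc=[]
#2 0x121→b36/s4 MISS; vc=[]
#3 0x135→b38/s6 L1-HIT; vc=[]
#4 0x132→b38/s6 L1-HIT; vc=[]
#5 0x173→b46/s6 MISS; vc=[38]
#6 0xbc→b23/s7 MISS; vc=[38,39]
#7 0x139→b39/s7 VC-HIT; vc=[38,23]
#8 0x62→b12/s4 MISS; vc=[38,23,36]
#9 0xa6→b20/s4 MISS; vc=[38,23,36,12]
#10 0x66→b12/s4 VC-HIT; vc=[38,23,36,20]

SEQ = [MISS, MISS, MISS, L1-HIT, L1-HIT, MISS, MISS, VC-HIT, MISS, MISS, VC-HIT]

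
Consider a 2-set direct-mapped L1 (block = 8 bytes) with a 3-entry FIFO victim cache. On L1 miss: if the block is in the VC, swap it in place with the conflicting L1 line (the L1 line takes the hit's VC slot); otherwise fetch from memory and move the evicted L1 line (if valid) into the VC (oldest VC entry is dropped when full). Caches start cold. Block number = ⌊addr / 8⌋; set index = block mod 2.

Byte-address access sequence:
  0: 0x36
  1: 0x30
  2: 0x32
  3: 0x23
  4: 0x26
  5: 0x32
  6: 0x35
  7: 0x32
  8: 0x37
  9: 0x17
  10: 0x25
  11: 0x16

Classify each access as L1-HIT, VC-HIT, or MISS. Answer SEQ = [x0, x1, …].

SEQ = [MISS, L1-HIT, L1-HIT, MISS, L1-HIT, VC-HIT, L1-HIT, L1-HIT, L1-HIT, MISS, VC-HIT, VC-HIT]

  [0] addr=0x36 blk=6 s=0: MISS | VC []
  [1] addr=0x30 blk=6 s=0: L1-HIT | VC []
  [2] addr=0x32 blk=6 s=0: L1-HIT | VC []
  [3] addr=0x23 blk=4 s=0: MISS | VC [6]
  [4] addr=0x26 blk=4 s=0: L1-HIT | VC [6]
  [5] addr=0x32 blk=6 s=0: VC-HIT | VC [4]
  [6] addr=0x35 blk=6 s=0: L1-HIT | VC [4]
  [7] addr=0x32 blk=6 s=0: L1-HIT | VC [4]
  [8] addr=0x37 blk=6 s=0: L1-HIT | VC [4]
  [9] addr=0x17 blk=2 s=0: MISS | VC [4, 6]
  [10] addr=0x25 blk=4 s=0: VC-HIT | VC [2, 6]
  [11] addr=0x16 blk=2 s=0: VC-HIT | VC [4, 6]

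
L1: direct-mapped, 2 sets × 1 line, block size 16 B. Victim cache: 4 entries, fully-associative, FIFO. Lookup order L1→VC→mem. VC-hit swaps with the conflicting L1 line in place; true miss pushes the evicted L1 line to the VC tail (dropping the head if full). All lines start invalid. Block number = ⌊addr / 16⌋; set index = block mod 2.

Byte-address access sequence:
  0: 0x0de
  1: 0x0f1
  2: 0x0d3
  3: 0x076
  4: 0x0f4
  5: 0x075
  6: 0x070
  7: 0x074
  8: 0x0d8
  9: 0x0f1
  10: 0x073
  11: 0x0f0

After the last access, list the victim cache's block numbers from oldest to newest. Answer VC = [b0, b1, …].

0: 0xde (blk 13, set 1) → MISS  vc=[]
1: 0xf1 (blk 15, set 1) → MISS  vc=[13]
2: 0xd3 (blk 13, set 1) → VC-HIT  vc=[15]
3: 0x76 (blk 7, set 1) → MISS  vc=[15, 13]
4: 0xf4 (blk 15, set 1) → VC-HIT  vc=[7, 13]
5: 0x75 (blk 7, set 1) → VC-HIT  vc=[15, 13]
6: 0x70 (blk 7, set 1) → L1-HIT  vc=[15, 13]
7: 0x74 (blk 7, set 1) → L1-HIT  vc=[15, 13]
8: 0xd8 (blk 13, set 1) → VC-HIT  vc=[15, 7]
9: 0xf1 (blk 15, set 1) → VC-HIT  vc=[13, 7]
10: 0x73 (blk 7, set 1) → VC-HIT  vc=[13, 15]
11: 0xf0 (blk 15, set 1) → VC-HIT  vc=[13, 7]

VC = [13, 7]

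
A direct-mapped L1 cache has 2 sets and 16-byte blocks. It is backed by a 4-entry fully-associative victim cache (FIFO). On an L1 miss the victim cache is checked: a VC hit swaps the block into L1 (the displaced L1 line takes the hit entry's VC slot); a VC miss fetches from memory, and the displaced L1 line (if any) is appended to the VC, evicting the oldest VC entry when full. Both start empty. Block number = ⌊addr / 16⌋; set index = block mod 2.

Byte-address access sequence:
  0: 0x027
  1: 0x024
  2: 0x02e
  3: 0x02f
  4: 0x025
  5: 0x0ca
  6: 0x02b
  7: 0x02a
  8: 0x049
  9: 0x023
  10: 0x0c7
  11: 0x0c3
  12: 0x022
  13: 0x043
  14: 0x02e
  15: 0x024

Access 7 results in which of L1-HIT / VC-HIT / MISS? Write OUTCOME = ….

#0 0x27→b2/s0 MISS; vc=[]
#1 0x24→b2/s0 L1-HIT; vc=[]
#2 0x2e→b2/s0 L1-HIT; vc=[]
#3 0x2f→b2/s0 L1-HIT; vc=[]
#4 0x25→b2/s0 L1-HIT; vc=[]
#5 0xca→b12/s0 MISS; vc=[2]
#6 0x2b→b2/s0 VC-HIT; vc=[12]
#7 0x2a→b2/s0 L1-HIT; vc=[12]
#8 0x49→b4/s0 MISS; vc=[12,2]
#9 0x23→b2/s0 VC-HIT; vc=[12,4]
#10 0xc7→b12/s0 VC-HIT; vc=[2,4]
#11 0xc3→b12/s0 L1-HIT; vc=[2,4]
#12 0x22→b2/s0 VC-HIT; vc=[12,4]
#13 0x43→b4/s0 VC-HIT; vc=[12,2]
#14 0x2e→b2/s0 VC-HIT; vc=[12,4]
#15 0x24→b2/s0 L1-HIT; vc=[12,4]

OUTCOME = L1-HIT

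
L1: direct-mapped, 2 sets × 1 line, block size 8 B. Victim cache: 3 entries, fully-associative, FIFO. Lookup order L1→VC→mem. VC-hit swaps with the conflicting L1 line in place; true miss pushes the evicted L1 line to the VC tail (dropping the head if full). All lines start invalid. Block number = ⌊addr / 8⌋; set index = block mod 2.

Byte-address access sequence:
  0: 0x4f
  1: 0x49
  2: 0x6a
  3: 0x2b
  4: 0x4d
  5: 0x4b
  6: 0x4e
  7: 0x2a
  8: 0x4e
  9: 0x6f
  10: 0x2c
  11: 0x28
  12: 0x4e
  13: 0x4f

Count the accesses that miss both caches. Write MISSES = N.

  [0] addr=0x4f blk=9 s=1: MISS | VC []
  [1] addr=0x49 blk=9 s=1: L1-HIT | VC []
  [2] addr=0x6a blk=13 s=1: MISS | VC [9]
  [3] addr=0x2b blk=5 s=1: MISS | VC [9, 13]
  [4] addr=0x4d blk=9 s=1: VC-HIT | VC [5, 13]
  [5] addr=0x4b blk=9 s=1: L1-HIT | VC [5, 13]
  [6] addr=0x4e blk=9 s=1: L1-HIT | VC [5, 13]
  [7] addr=0x2a blk=5 s=1: VC-HIT | VC [9, 13]
  [8] addr=0x4e blk=9 s=1: VC-HIT | VC [5, 13]
  [9] addr=0x6f blk=13 s=1: VC-HIT | VC [5, 9]
  [10] addr=0x2c blk=5 s=1: VC-HIT | VC [13, 9]
  [11] addr=0x28 blk=5 s=1: L1-HIT | VC [13, 9]
  [12] addr=0x4e blk=9 s=1: VC-HIT | VC [13, 5]
  [13] addr=0x4f blk=9 s=1: L1-HIT | VC [13, 5]

MISSES = 3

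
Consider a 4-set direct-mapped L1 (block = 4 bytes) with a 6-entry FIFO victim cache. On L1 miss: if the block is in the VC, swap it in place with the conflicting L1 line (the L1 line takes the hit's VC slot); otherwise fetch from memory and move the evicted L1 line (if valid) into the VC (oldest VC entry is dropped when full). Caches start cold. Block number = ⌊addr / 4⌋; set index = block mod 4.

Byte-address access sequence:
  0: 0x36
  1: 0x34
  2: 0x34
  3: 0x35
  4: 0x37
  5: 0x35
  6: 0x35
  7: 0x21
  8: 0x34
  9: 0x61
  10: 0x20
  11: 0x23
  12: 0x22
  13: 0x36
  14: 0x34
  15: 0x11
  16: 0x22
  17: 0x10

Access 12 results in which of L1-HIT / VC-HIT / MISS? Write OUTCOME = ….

OUTCOME = L1-HIT

0: 0x36 (blk 13, set 1) → MISS  vc=[]
1: 0x34 (blk 13, set 1) → L1-HIT  vc=[]
2: 0x34 (blk 13, set 1) → L1-HIT  vc=[]
3: 0x35 (blk 13, set 1) → L1-HIT  vc=[]
4: 0x37 (blk 13, set 1) → L1-HIT  vc=[]
5: 0x35 (blk 13, set 1) → L1-HIT  vc=[]
6: 0x35 (blk 13, set 1) → L1-HIT  vc=[]
7: 0x21 (blk 8, set 0) → MISS  vc=[]
8: 0x34 (blk 13, set 1) → L1-HIT  vc=[]
9: 0x61 (blk 24, set 0) → MISS  vc=[8]
10: 0x20 (blk 8, set 0) → VC-HIT  vc=[24]
11: 0x23 (blk 8, set 0) → L1-HIT  vc=[24]
12: 0x22 (blk 8, set 0) → L1-HIT  vc=[24]
13: 0x36 (blk 13, set 1) → L1-HIT  vc=[24]
14: 0x34 (blk 13, set 1) → L1-HIT  vc=[24]
15: 0x11 (blk 4, set 0) → MISS  vc=[24, 8]
16: 0x22 (blk 8, set 0) → VC-HIT  vc=[24, 4]
17: 0x10 (blk 4, set 0) → VC-HIT  vc=[24, 8]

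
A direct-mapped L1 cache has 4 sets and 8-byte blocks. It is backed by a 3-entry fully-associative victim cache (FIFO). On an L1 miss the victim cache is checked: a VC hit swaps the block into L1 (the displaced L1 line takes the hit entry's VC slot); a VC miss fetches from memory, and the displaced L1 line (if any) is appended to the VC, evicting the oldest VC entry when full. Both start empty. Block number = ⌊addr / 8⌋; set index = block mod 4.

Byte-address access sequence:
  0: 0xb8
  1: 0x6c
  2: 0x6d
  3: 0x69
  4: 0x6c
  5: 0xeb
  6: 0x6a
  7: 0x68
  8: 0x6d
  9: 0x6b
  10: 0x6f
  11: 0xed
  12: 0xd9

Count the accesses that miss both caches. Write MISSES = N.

  [0] addr=0xb8 blk=23 s=3: MISS | VC []
  [1] addr=0x6c blk=13 s=1: MISS | VC []
  [2] addr=0x6d blk=13 s=1: L1-HIT | VC []
  [3] addr=0x69 blk=13 s=1: L1-HIT | VC []
  [4] addr=0x6c blk=13 s=1: L1-HIT | VC []
  [5] addr=0xeb blk=29 s=1: MISS | VC [13]
  [6] addr=0x6a blk=13 s=1: VC-HIT | VC [29]
  [7] addr=0x68 blk=13 s=1: L1-HIT | VC [29]
  [8] addr=0x6d blk=13 s=1: L1-HIT | VC [29]
  [9] addr=0x6b blk=13 s=1: L1-HIT | VC [29]
  [10] addr=0x6f blk=13 s=1: L1-HIT | VC [29]
  [11] addr=0xed blk=29 s=1: VC-HIT | VC [13]
  [12] addr=0xd9 blk=27 s=3: MISS | VC [13, 23]

MISSES = 4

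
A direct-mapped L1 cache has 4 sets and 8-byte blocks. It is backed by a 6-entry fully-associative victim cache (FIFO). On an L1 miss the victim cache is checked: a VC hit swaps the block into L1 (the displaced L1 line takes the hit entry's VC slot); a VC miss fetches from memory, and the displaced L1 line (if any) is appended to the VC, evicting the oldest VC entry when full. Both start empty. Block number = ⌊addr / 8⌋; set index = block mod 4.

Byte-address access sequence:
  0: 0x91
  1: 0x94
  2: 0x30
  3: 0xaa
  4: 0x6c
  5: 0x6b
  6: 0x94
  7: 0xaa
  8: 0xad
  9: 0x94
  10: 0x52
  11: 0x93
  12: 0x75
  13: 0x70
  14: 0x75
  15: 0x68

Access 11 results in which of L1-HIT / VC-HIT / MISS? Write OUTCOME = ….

OUTCOME = VC-HIT

0: 0x91 (blk 18, set 2) → MISS  vc=[]
1: 0x94 (blk 18, set 2) → L1-HIT  vc=[]
2: 0x30 (blk 6, set 2) → MISS  vc=[18]
3: 0xaa (blk 21, set 1) → MISS  vc=[18]
4: 0x6c (blk 13, set 1) → MISS  vc=[18, 21]
5: 0x6b (blk 13, set 1) → L1-HIT  vc=[18, 21]
6: 0x94 (blk 18, set 2) → VC-HIT  vc=[6, 21]
7: 0xaa (blk 21, set 1) → VC-HIT  vc=[6, 13]
8: 0xad (blk 21, set 1) → L1-HIT  vc=[6, 13]
9: 0x94 (blk 18, set 2) → L1-HIT  vc=[6, 13]
10: 0x52 (blk 10, set 2) → MISS  vc=[6, 13, 18]
11: 0x93 (blk 18, set 2) → VC-HIT  vc=[6, 13, 10]
12: 0x75 (blk 14, set 2) → MISS  vc=[6, 13, 10, 18]
13: 0x70 (blk 14, set 2) → L1-HIT  vc=[6, 13, 10, 18]
14: 0x75 (blk 14, set 2) → L1-HIT  vc=[6, 13, 10, 18]
15: 0x68 (blk 13, set 1) → VC-HIT  vc=[6, 21, 10, 18]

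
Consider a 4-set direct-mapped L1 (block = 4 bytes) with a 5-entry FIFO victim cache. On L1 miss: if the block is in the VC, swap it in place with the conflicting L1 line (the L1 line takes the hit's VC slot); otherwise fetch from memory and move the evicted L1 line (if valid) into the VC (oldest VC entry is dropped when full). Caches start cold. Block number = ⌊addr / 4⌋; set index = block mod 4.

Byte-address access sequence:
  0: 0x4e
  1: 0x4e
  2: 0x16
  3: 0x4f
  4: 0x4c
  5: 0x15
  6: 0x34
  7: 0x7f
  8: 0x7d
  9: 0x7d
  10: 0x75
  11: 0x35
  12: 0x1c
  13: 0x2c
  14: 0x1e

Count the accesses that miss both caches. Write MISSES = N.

#0 0x4e→b19/s3 MISS; vc=[]
#1 0x4e→b19/s3 L1-HIT; vc=[]
#2 0x16→b5/s1 MISS; vc=[]
#3 0x4f→b19/s3 L1-HIT; vc=[]
#4 0x4c→b19/s3 L1-HIT; vc=[]
#5 0x15→b5/s1 L1-HIT; vc=[]
#6 0x34→b13/s1 MISS; vc=[5]
#7 0x7f→b31/s3 MISS; vc=[5,19]
#8 0x7d→b31/s3 L1-HIT; vc=[5,19]
#9 0x7d→b31/s3 L1-HIT; vc=[5,19]
#10 0x75→b29/s1 MISS; vc=[5,19,13]
#11 0x35→b13/s1 VC-HIT; vc=[5,19,29]
#12 0x1c→b7/s3 MISS; vc=[5,19,29,31]
#13 0x2c→b11/s3 MISS; vc=[5,19,29,31,7]
#14 0x1e→b7/s3 VC-HIT; vc=[5,19,29,31,11]

MISSES = 7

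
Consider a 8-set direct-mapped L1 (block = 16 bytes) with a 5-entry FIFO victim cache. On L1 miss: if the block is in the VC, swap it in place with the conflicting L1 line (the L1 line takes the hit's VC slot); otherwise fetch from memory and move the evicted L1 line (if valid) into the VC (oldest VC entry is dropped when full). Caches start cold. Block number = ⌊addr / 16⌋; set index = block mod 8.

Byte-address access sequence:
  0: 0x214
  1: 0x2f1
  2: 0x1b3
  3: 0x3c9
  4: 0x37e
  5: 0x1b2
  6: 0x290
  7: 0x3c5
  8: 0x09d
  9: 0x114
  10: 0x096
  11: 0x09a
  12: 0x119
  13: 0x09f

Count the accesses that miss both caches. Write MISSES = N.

MISSES = 8

0: 0x214 (blk 33, set 1) → MISS  vc=[]
1: 0x2f1 (blk 47, set 7) → MISS  vc=[]
2: 0x1b3 (blk 27, set 3) → MISS  vc=[]
3: 0x3c9 (blk 60, set 4) → MISS  vc=[]
4: 0x37e (blk 55, set 7) → MISS  vc=[47]
5: 0x1b2 (blk 27, set 3) → L1-HIT  vc=[47]
6: 0x290 (blk 41, set 1) → MISS  vc=[47, 33]
7: 0x3c5 (blk 60, set 4) → L1-HIT  vc=[47, 33]
8: 0x9d (blk 9, set 1) → MISS  vc=[47, 33, 41]
9: 0x114 (blk 17, set 1) → MISS  vc=[47, 33, 41, 9]
10: 0x96 (blk 9, set 1) → VC-HIT  vc=[47, 33, 41, 17]
11: 0x9a (blk 9, set 1) → L1-HIT  vc=[47, 33, 41, 17]
12: 0x119 (blk 17, set 1) → VC-HIT  vc=[47, 33, 41, 9]
13: 0x9f (blk 9, set 1) → VC-HIT  vc=[47, 33, 41, 17]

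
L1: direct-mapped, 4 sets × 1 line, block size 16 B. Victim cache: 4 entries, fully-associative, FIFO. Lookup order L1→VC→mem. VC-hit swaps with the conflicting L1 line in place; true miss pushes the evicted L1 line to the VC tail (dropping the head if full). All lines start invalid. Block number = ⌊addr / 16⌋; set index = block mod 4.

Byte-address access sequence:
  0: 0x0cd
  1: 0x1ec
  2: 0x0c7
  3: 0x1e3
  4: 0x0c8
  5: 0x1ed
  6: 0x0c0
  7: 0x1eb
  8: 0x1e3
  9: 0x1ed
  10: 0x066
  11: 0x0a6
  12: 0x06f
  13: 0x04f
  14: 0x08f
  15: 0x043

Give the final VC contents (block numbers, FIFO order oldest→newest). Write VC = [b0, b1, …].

0: 0xcd (blk 12, set 0) → MISS  vc=[]
1: 0x1ec (blk 30, set 2) → MISS  vc=[]
2: 0xc7 (blk 12, set 0) → L1-HIT  vc=[]
3: 0x1e3 (blk 30, set 2) → L1-HIT  vc=[]
4: 0xc8 (blk 12, set 0) → L1-HIT  vc=[]
5: 0x1ed (blk 30, set 2) → L1-HIT  vc=[]
6: 0xc0 (blk 12, set 0) → L1-HIT  vc=[]
7: 0x1eb (blk 30, set 2) → L1-HIT  vc=[]
8: 0x1e3 (blk 30, set 2) → L1-HIT  vc=[]
9: 0x1ed (blk 30, set 2) → L1-HIT  vc=[]
10: 0x66 (blk 6, set 2) → MISS  vc=[30]
11: 0xa6 (blk 10, set 2) → MISS  vc=[30, 6]
12: 0x6f (blk 6, set 2) → VC-HIT  vc=[30, 10]
13: 0x4f (blk 4, set 0) → MISS  vc=[30, 10, 12]
14: 0x8f (blk 8, set 0) → MISS  vc=[30, 10, 12, 4]
15: 0x43 (blk 4, set 0) → VC-HIT  vc=[30, 10, 12, 8]

VC = [30, 10, 12, 8]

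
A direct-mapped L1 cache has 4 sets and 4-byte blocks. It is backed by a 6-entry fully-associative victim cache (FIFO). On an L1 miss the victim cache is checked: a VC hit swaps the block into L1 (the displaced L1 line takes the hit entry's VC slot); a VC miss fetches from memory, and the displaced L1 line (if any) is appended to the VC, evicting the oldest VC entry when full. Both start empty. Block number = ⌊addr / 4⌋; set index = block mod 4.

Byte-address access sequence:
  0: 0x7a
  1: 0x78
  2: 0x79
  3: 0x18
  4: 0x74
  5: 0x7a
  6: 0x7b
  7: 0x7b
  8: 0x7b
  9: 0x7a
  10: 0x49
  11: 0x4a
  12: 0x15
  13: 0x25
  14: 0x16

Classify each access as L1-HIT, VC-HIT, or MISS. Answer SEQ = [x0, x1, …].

  [0] addr=0x7a blk=30 s=2: MISS | VC []
  [1] addr=0x78 blk=30 s=2: L1-HIT | VC []
  [2] addr=0x79 blk=30 s=2: L1-HIT | VC []
  [3] addr=0x18 blk=6 s=2: MISS | VC [30]
  [4] addr=0x74 blk=29 s=1: MISS | VC [30]
  [5] addr=0x7a blk=30 s=2: VC-HIT | VC [6]
  [6] addr=0x7b blk=30 s=2: L1-HIT | VC [6]
  [7] addr=0x7b blk=30 s=2: L1-HIT | VC [6]
  [8] addr=0x7b blk=30 s=2: L1-HIT | VC [6]
  [9] addr=0x7a blk=30 s=2: L1-HIT | VC [6]
  [10] addr=0x49 blk=18 s=2: MISS | VC [6, 30]
  [11] addr=0x4a blk=18 s=2: L1-HIT | VC [6, 30]
  [12] addr=0x15 blk=5 s=1: MISS | VC [6, 30, 29]
  [13] addr=0x25 blk=9 s=1: MISS | VC [6, 30, 29, 5]
  [14] addr=0x16 blk=5 s=1: VC-HIT | VC [6, 30, 29, 9]

SEQ = [MISS, L1-HIT, L1-HIT, MISS, MISS, VC-HIT, L1-HIT, L1-HIT, L1-HIT, L1-HIT, MISS, L1-HIT, MISS, MISS, VC-HIT]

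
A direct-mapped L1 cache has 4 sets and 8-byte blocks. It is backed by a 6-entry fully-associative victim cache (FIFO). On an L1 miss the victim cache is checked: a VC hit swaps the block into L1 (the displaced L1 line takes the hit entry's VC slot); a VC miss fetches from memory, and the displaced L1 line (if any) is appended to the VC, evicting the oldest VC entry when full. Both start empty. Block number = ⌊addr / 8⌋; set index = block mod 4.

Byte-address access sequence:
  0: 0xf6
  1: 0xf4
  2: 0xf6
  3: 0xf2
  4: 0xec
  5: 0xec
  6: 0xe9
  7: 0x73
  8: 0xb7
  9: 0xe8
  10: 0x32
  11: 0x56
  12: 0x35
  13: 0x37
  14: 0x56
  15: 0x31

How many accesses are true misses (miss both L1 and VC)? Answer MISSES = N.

#0 0xf6→b30/s2 MISS; vc=[]
#1 0xf4→b30/s2 L1-HIT; vc=[]
#2 0xf6→b30/s2 L1-HIT; vc=[]
#3 0xf2→b30/s2 L1-HIT; vc=[]
#4 0xec→b29/s1 MISS; vc=[]
#5 0xec→b29/s1 L1-HIT; vc=[]
#6 0xe9→b29/s1 L1-HIT; vc=[]
#7 0x73→b14/s2 MISS; vc=[30]
#8 0xb7→b22/s2 MISS; vc=[30,14]
#9 0xe8→b29/s1 L1-HIT; vc=[30,14]
#10 0x32→b6/s2 MISS; vc=[30,14,22]
#11 0x56→b10/s2 MISS; vc=[30,14,22,6]
#12 0x35→b6/s2 VC-HIT; vc=[30,14,22,10]
#13 0x37→b6/s2 L1-HIT; vc=[30,14,22,10]
#14 0x56→b10/s2 VC-HIT; vc=[30,14,22,6]
#15 0x31→b6/s2 VC-HIT; vc=[30,14,22,10]

MISSES = 6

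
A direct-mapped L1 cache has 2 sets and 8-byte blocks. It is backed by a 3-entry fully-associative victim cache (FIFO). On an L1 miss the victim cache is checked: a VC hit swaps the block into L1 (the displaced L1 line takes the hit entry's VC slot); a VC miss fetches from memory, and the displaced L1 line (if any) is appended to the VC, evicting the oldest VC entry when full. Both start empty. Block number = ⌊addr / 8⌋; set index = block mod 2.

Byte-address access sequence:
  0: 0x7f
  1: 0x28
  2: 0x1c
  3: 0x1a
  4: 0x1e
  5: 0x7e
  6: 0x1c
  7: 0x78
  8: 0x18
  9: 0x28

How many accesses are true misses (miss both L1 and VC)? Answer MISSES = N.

  [0] addr=0x7f blk=15 s=1: MISS | VC []
  [1] addr=0x28 blk=5 s=1: MISS | VC [15]
  [2] addr=0x1c blk=3 s=1: MISS | VC [15, 5]
  [3] addr=0x1a blk=3 s=1: L1-HIT | VC [15, 5]
  [4] addr=0x1e blk=3 s=1: L1-HIT | VC [15, 5]
  [5] addr=0x7e blk=15 s=1: VC-HIT | VC [3, 5]
  [6] addr=0x1c blk=3 s=1: VC-HIT | VC [15, 5]
  [7] addr=0x78 blk=15 s=1: VC-HIT | VC [3, 5]
  [8] addr=0x18 blk=3 s=1: VC-HIT | VC [15, 5]
  [9] addr=0x28 blk=5 s=1: VC-HIT | VC [15, 3]

MISSES = 3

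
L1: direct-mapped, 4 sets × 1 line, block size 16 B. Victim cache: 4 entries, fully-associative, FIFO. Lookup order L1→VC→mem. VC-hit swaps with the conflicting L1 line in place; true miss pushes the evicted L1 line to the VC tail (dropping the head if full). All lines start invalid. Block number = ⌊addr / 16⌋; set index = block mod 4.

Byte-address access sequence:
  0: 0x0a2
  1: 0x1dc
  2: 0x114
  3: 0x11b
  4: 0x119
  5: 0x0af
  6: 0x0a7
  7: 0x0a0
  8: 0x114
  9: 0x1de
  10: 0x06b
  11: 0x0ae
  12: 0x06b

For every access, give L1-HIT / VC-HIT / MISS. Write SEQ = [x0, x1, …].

  [0] addr=0xa2 blk=10 s=2: MISS | VC []
  [1] addr=0x1dc blk=29 s=1: MISS | VC []
  [2] addr=0x114 blk=17 s=1: MISS | VC [29]
  [3] addr=0x11b blk=17 s=1: L1-HIT | VC [29]
  [4] addr=0x119 blk=17 s=1: L1-HIT | VC [29]
  [5] addr=0xaf blk=10 s=2: L1-HIT | VC [29]
  [6] addr=0xa7 blk=10 s=2: L1-HIT | VC [29]
  [7] addr=0xa0 blk=10 s=2: L1-HIT | VC [29]
  [8] addr=0x114 blk=17 s=1: L1-HIT | VC [29]
  [9] addr=0x1de blk=29 s=1: VC-HIT | VC [17]
  [10] addr=0x6b blk=6 s=2: MISS | VC [17, 10]
  [11] addr=0xae blk=10 s=2: VC-HIT | VC [17, 6]
  [12] addr=0x6b blk=6 s=2: VC-HIT | VC [17, 10]

SEQ = [MISS, MISS, MISS, L1-HIT, L1-HIT, L1-HIT, L1-HIT, L1-HIT, L1-HIT, VC-HIT, MISS, VC-HIT, VC-HIT]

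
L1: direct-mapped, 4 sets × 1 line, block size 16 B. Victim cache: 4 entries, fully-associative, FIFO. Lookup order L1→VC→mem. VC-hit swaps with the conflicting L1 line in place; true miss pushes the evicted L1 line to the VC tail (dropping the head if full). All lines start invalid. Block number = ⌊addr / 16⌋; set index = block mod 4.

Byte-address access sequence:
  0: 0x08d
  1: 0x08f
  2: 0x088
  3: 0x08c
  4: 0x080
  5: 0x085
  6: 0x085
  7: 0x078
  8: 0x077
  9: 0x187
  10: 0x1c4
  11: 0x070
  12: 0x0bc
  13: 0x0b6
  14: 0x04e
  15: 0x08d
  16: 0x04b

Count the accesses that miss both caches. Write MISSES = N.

0: 0x8d (blk 8, set 0) → MISS  vc=[]
1: 0x8f (blk 8, set 0) → L1-HIT  vc=[]
2: 0x88 (blk 8, set 0) → L1-HIT  vc=[]
3: 0x8c (blk 8, set 0) → L1-HIT  vc=[]
4: 0x80 (blk 8, set 0) → L1-HIT  vc=[]
5: 0x85 (blk 8, set 0) → L1-HIT  vc=[]
6: 0x85 (blk 8, set 0) → L1-HIT  vc=[]
7: 0x78 (blk 7, set 3) → MISS  vc=[]
8: 0x77 (blk 7, set 3) → L1-HIT  vc=[]
9: 0x187 (blk 24, set 0) → MISS  vc=[8]
10: 0x1c4 (blk 28, set 0) → MISS  vc=[8, 24]
11: 0x70 (blk 7, set 3) → L1-HIT  vc=[8, 24]
12: 0xbc (blk 11, set 3) → MISS  vc=[8, 24, 7]
13: 0xb6 (blk 11, set 3) → L1-HIT  vc=[8, 24, 7]
14: 0x4e (blk 4, set 0) → MISS  vc=[8, 24, 7, 28]
15: 0x8d (blk 8, set 0) → VC-HIT  vc=[4, 24, 7, 28]
16: 0x4b (blk 4, set 0) → VC-HIT  vc=[8, 24, 7, 28]

MISSES = 6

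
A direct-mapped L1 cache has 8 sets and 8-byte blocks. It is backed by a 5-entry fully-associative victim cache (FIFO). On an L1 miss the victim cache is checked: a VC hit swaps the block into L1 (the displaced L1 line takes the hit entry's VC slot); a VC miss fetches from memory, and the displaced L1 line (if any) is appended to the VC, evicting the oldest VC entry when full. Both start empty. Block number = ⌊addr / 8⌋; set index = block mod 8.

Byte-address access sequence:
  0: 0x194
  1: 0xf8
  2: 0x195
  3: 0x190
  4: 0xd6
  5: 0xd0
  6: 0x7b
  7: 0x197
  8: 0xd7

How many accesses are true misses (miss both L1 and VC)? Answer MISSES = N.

#0 0x194→b50/s2 MISS; vc=[]
#1 0xf8→b31/s7 MISS; vc=[]
#2 0x195→b50/s2 L1-HIT; vc=[]
#3 0x190→b50/s2 L1-HIT; vc=[]
#4 0xd6→b26/s2 MISS; vc=[50]
#5 0xd0→b26/s2 L1-HIT; vc=[50]
#6 0x7b→b15/s7 MISS; vc=[50,31]
#7 0x197→b50/s2 VC-HIT; vc=[26,31]
#8 0xd7→b26/s2 VC-HIT; vc=[50,31]

MISSES = 4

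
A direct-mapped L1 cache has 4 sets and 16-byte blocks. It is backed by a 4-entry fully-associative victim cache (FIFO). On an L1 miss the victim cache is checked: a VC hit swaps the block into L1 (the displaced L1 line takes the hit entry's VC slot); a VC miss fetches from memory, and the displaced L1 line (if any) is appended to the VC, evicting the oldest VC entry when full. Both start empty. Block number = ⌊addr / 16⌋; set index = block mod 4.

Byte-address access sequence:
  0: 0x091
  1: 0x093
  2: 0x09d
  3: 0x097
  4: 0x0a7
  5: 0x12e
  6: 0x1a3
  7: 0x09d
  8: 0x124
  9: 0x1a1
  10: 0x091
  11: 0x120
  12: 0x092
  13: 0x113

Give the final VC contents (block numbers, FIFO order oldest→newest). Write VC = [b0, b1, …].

  [0] addr=0x91 blk=9 s=1: MISS | VC []
  [1] addr=0x93 blk=9 s=1: L1-HIT | VC []
  [2] addr=0x9d blk=9 s=1: L1-HIT | VC []
  [3] addr=0x97 blk=9 s=1: L1-HIT | VC []
  [4] addr=0xa7 blk=10 s=2: MISS | VC []
  [5] addr=0x12e blk=18 s=2: MISS | VC [10]
  [6] addr=0x1a3 blk=26 s=2: MISS | VC [10, 18]
  [7] addr=0x9d blk=9 s=1: L1-HIT | VC [10, 18]
  [8] addr=0x124 blk=18 s=2: VC-HIT | VC [10, 26]
  [9] addr=0x1a1 blk=26 s=2: VC-HIT | VC [10, 18]
  [10] addr=0x91 blk=9 s=1: L1-HIT | VC [10, 18]
  [11] addr=0x120 blk=18 s=2: VC-HIT | VC [10, 26]
  [12] addr=0x92 blk=9 s=1: L1-HIT | VC [10, 26]
  [13] addr=0x113 blk=17 s=1: MISS | VC [10, 26, 9]

VC = [10, 26, 9]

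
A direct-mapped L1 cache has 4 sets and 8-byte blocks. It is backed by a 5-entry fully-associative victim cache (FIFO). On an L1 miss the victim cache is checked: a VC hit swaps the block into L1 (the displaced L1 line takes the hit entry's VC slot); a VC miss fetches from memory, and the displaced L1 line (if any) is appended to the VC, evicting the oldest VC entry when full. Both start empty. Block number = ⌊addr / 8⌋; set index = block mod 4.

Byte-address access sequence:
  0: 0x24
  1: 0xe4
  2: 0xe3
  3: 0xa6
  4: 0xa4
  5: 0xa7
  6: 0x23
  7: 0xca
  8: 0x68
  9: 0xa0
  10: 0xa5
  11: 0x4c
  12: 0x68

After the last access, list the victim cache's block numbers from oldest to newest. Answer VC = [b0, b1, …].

VC = [4, 28, 25, 9]

  [0] addr=0x24 blk=4 s=0: MISS | VC []
  [1] addr=0xe4 blk=28 s=0: MISS | VC [4]
  [2] addr=0xe3 blk=28 s=0: L1-HIT | VC [4]
  [3] addr=0xa6 blk=20 s=0: MISS | VC [4, 28]
  [4] addr=0xa4 blk=20 s=0: L1-HIT | VC [4, 28]
  [5] addr=0xa7 blk=20 s=0: L1-HIT | VC [4, 28]
  [6] addr=0x23 blk=4 s=0: VC-HIT | VC [20, 28]
  [7] addr=0xca blk=25 s=1: MISS | VC [20, 28]
  [8] addr=0x68 blk=13 s=1: MISS | VC [20, 28, 25]
  [9] addr=0xa0 blk=20 s=0: VC-HIT | VC [4, 28, 25]
  [10] addr=0xa5 blk=20 s=0: L1-HIT | VC [4, 28, 25]
  [11] addr=0x4c blk=9 s=1: MISS | VC [4, 28, 25, 13]
  [12] addr=0x68 blk=13 s=1: VC-HIT | VC [4, 28, 25, 9]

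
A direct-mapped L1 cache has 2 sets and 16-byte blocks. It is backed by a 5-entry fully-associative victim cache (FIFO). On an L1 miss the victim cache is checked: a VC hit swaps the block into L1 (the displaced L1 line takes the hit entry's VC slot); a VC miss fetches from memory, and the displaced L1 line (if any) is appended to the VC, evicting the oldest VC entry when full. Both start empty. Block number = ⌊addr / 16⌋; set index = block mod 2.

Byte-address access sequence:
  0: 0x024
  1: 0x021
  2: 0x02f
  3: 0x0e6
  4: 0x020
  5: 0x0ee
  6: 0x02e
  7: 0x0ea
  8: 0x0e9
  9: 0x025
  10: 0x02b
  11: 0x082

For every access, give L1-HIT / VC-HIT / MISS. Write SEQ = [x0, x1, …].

SEQ = [MISS, L1-HIT, L1-HIT, MISS, VC-HIT, VC-HIT, VC-HIT, VC-HIT, L1-HIT, VC-HIT, L1-HIT, MISS]

#0 0x24→b2/s0 MISS; vc=[]
#1 0x21→b2/s0 L1-HIT; vc=[]
#2 0x2f→b2/s0 L1-HIT; vc=[]
#3 0xe6→b14/s0 MISS; vc=[2]
#4 0x20→b2/s0 VC-HIT; vc=[14]
#5 0xee→b14/s0 VC-HIT; vc=[2]
#6 0x2e→b2/s0 VC-HIT; vc=[14]
#7 0xea→b14/s0 VC-HIT; vc=[2]
#8 0xe9→b14/s0 L1-HIT; vc=[2]
#9 0x25→b2/s0 VC-HIT; vc=[14]
#10 0x2b→b2/s0 L1-HIT; vc=[14]
#11 0x82→b8/s0 MISS; vc=[14,2]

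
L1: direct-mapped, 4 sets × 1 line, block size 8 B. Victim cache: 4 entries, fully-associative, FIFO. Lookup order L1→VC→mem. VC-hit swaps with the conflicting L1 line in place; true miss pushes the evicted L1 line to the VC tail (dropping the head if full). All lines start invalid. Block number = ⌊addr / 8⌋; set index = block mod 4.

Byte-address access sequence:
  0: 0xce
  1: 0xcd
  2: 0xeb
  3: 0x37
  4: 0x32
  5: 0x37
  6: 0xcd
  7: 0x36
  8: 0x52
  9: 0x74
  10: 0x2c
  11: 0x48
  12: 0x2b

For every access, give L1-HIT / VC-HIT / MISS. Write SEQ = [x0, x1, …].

  [0] addr=0xce blk=25 s=1: MISS | VC []
  [1] addr=0xcd blk=25 s=1: L1-HIT | VC []
  [2] addr=0xeb blk=29 s=1: MISS | VC [25]
  [3] addr=0x37 blk=6 s=2: MISS | VC [25]
  [4] addr=0x32 blk=6 s=2: L1-HIT | VC [25]
  [5] addr=0x37 blk=6 s=2: L1-HIT | VC [25]
  [6] addr=0xcd blk=25 s=1: VC-HIT | VC [29]
  [7] addr=0x36 blk=6 s=2: L1-HIT | VC [29]
  [8] addr=0x52 blk=10 s=2: MISS | VC [29, 6]
  [9] addr=0x74 blk=14 s=2: MISS | VC [29, 6, 10]
  [10] addr=0x2c blk=5 s=1: MISS | VC [29, 6, 10, 25]
  [11] addr=0x48 blk=9 s=1: MISS | VC [6, 10, 25, 5]
  [12] addr=0x2b blk=5 s=1: VC-HIT | VC [6, 10, 25, 9]

SEQ = [MISS, L1-HIT, MISS, MISS, L1-HIT, L1-HIT, VC-HIT, L1-HIT, MISS, MISS, MISS, MISS, VC-HIT]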